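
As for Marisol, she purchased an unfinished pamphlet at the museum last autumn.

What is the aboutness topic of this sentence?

Marisol

The construction explicitly marks "Marisol" as what the sentence is about — the topic.
The remainder of the clause is the comment (what is said about the topic).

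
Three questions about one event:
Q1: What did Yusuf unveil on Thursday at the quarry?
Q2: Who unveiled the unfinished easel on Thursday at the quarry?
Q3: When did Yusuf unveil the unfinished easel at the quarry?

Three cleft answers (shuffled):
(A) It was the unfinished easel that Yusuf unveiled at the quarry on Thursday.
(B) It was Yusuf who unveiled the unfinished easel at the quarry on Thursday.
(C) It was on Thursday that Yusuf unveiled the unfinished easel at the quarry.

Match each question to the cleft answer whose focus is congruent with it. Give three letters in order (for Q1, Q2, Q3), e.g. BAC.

Q1 asks about the direct object; cleft (A) focuses "the unfinished easel", which is the direct object — so Q1 → A.
Q2 asks about the subject (agent); cleft (B) focuses "Yusuf", which is the subject (agent) — so Q2 → B.
Q3 asks about the time; cleft (C) focuses "on Thursday", which is the time — so Q3 → C.
Mapping: Q1→A, Q2→B, Q3→C.

ABC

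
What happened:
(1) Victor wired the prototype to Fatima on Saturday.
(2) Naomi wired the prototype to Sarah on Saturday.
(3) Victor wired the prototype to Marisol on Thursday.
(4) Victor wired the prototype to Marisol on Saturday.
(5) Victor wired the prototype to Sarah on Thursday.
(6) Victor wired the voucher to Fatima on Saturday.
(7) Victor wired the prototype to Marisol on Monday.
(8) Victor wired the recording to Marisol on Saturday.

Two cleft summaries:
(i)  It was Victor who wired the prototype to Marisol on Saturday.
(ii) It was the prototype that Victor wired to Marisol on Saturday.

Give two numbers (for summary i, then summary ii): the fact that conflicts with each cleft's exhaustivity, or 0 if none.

0, 8

Summary (i) focuses "Victor" (the agent); background the prototype as thing and Marisol as recipient and on Saturday as setting. No fact matches that background with a different agent, so 0.
Summary (ii) focuses "the prototype" (the thing); background Victor as agent and Marisol as recipient and on Saturday as setting. Fact (8) matches that background with thing = the recording — refutes (ii).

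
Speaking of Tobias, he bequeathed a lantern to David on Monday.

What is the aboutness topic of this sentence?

Tobias

The construction explicitly marks "Tobias" as what the sentence is about — the topic.
The remainder of the clause is the comment (what is said about the topic).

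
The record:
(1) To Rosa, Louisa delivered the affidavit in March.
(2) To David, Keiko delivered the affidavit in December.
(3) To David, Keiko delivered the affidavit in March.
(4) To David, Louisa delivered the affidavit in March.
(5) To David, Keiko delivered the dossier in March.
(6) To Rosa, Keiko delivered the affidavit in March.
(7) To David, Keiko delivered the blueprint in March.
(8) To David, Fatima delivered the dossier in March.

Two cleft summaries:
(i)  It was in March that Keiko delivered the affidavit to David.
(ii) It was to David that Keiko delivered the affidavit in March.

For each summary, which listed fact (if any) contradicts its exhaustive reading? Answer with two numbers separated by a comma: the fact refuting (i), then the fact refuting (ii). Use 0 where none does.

2, 6

Summary (i) focuses "in March" (the setting); background same agent, thing, recipient (Keiko / the affidavit / David). Fact (2) matches that background with setting = in December — refutes (i).
Summary (ii) focuses "David" (the recipient); background same agent, thing, setting (Keiko / the affidavit / in March). Fact (6) matches that background with recipient = Rosa — refutes (ii).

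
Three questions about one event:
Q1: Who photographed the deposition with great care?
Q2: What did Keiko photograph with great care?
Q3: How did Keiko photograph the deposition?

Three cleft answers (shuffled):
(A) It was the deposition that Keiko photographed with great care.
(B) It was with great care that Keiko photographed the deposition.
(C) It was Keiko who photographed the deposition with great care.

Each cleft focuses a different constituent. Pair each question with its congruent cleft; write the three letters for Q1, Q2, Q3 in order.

CAB

Q1 asks about the subject (agent); cleft (C) focuses "Keiko", which is the subject (agent) — so Q1 → C.
Q2 asks about the direct object; cleft (A) focuses "the deposition", which is the direct object — so Q2 → A.
Q3 asks about the manner; cleft (B) focuses "with great care", which is the manner — so Q3 → B.
Mapping: Q1→C, Q2→A, Q3→B.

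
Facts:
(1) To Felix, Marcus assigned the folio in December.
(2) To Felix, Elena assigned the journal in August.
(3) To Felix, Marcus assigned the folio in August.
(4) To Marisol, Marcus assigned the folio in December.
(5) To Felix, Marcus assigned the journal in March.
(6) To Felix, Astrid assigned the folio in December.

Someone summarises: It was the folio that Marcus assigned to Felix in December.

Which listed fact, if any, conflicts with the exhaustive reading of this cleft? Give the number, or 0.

0

The cleft puts "the folio" in focus and presupposes the open proposition with Marcus as agent and Felix as recipient and in December as setting.
Exhaustivity: the folio is the only thing satisfying that background.
No listed fact matches the background with a different thing. Exhaustivity holds.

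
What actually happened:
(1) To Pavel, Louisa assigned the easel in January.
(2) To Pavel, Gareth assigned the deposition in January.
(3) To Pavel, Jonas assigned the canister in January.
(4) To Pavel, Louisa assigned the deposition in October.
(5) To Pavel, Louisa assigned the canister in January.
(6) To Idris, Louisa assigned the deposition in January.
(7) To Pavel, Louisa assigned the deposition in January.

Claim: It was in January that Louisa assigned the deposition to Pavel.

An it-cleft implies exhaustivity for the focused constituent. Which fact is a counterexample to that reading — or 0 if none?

4

Focus of the cleft: "in January" (the setting). Presupposed background: Louisa as agent and the deposition as thing and Pavel as recipient.
Exhaustivity: in January is the only setting satisfying that background.
Fact (4) shares the background but with setting = in October; exhaustivity is violated.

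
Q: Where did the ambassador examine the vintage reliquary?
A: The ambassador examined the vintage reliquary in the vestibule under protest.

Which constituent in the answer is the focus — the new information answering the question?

The wh-word "where" asks about the location.
In the answer, "the ambassador" and "the vintage reliquary" are given — repeated from the question.
"under protest" is also new, but it specifies the manner, which is not what the question asks about — so it is not the focus.
The constituent filling the location gap is "in the vestibule"; that is the focus.

in the vestibule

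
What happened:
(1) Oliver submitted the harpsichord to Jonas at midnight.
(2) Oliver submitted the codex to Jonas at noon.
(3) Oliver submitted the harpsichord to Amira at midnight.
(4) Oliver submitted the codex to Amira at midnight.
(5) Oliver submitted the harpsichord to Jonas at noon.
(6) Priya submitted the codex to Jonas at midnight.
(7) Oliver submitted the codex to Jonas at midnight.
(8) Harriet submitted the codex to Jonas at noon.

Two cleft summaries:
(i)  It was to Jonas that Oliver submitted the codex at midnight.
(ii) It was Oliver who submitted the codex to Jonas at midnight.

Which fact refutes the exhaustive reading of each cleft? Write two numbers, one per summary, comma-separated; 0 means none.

4, 6

Summary (i) focuses "Jonas" (the recipient); background same agent, thing, setting (Oliver / the codex / at midnight). Fact (4) matches that background with recipient = Amira — refutes (i).
Summary (ii) focuses "Oliver" (the agent); background same thing, recipient, setting (the codex / Jonas / at midnight). Fact (6) matches that background with agent = Priya — refutes (ii).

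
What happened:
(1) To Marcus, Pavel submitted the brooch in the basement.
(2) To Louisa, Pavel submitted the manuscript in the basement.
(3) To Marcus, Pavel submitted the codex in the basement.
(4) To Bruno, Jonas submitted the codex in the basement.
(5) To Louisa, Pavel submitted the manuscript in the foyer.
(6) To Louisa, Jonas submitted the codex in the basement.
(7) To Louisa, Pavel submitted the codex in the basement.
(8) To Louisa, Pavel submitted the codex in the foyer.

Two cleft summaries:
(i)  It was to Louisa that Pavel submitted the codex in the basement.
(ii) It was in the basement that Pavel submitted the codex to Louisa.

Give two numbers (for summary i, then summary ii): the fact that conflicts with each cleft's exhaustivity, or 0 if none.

(i): focus "Louisa". Looking for Pavel as agent and the codex as thing and in the basement as setting with some other recipient — fact (3) has Marcus there. Refuted.
(ii): focus "in the basement". Looking for Pavel as agent and the codex as thing and Louisa as recipient with some other setting — fact (8) has in the foyer there. Refuted.

3, 8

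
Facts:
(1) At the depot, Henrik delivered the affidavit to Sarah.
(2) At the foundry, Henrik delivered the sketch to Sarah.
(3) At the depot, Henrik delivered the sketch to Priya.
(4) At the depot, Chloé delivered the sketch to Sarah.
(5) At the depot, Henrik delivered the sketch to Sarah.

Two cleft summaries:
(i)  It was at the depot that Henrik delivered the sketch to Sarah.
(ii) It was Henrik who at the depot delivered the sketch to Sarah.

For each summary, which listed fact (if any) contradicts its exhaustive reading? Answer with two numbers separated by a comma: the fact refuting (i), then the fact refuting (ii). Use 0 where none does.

Summary (i) focuses "at the depot" (the setting); background same agent, thing, recipient (Henrik / the sketch / Sarah). Fact (2) matches that background with setting = at the foundry — refutes (i).
Summary (ii) focuses "Henrik" (the agent); background same thing, recipient, setting (the sketch / Sarah / at the depot). Fact (4) matches that background with agent = Chloé — refutes (ii).

2, 4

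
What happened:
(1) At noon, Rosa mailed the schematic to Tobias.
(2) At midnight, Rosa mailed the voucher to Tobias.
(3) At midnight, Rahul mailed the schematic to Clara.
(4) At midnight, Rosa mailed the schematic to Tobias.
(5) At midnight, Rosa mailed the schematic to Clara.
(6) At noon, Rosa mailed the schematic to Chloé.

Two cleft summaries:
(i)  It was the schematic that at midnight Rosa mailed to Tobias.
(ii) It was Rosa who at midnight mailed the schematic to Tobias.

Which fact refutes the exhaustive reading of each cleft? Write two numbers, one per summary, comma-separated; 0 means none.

Summary (i) focuses "the schematic" (the thing); background same agent, recipient, setting (Rosa / Tobias / at midnight). Fact (2) matches that background with thing = the voucher — refutes (i).
Summary (ii) focuses "Rosa" (the agent); background same thing, recipient, setting (the schematic / Tobias / at midnight). No fact matches that background with a different agent, so 0.

2, 0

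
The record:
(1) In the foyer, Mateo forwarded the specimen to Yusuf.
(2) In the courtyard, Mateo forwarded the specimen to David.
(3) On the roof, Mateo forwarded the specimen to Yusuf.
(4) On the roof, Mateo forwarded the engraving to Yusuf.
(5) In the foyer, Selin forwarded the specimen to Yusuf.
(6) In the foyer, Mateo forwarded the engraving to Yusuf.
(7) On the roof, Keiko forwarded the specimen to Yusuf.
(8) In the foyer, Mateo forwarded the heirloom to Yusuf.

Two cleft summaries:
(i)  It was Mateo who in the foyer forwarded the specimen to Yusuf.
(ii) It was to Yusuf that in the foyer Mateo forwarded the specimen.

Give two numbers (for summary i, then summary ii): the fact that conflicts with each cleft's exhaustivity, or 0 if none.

5, 0

Summary (i) focuses "Mateo" (the agent); background same thing, recipient, setting (the specimen / Yusuf / in the foyer). Fact (5) matches that background with agent = Selin — refutes (i).
Summary (ii) focuses "Yusuf" (the recipient); background same agent, thing, setting (Mateo / the specimen / in the foyer). No fact matches that background with a different recipient, so 0.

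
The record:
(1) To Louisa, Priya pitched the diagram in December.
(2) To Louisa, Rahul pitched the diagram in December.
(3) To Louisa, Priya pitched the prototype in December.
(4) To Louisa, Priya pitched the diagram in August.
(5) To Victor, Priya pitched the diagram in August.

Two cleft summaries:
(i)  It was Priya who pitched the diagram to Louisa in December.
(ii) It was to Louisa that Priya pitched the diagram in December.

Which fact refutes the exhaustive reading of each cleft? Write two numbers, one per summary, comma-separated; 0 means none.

Summary (i) focuses "Priya" (the agent); background thing = the diagram, recipient = Louisa, setting = in December. Fact (2) matches that background with agent = Rahul — refutes (i).
Summary (ii) focuses "Louisa" (the recipient); background agent = Priya, thing = the diagram, setting = in December. No fact matches that background with a different recipient, so 0.

2, 0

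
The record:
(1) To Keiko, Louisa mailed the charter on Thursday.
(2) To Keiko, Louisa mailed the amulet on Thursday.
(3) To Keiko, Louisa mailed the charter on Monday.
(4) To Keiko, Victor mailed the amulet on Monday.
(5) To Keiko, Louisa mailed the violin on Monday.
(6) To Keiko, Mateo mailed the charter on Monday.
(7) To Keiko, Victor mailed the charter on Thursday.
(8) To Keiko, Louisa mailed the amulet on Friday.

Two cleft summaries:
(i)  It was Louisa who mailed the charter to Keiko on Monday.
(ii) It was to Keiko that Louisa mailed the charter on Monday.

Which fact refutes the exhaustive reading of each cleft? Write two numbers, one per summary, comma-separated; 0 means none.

Summary (i) focuses "Louisa" (the agent); background same thing, recipient, setting (the charter / Keiko / on Monday). Fact (6) matches that background with agent = Mateo — refutes (i).
Summary (ii) focuses "Keiko" (the recipient); background same agent, thing, setting (Louisa / the charter / on Monday). No fact matches that background with a different recipient, so 0.

6, 0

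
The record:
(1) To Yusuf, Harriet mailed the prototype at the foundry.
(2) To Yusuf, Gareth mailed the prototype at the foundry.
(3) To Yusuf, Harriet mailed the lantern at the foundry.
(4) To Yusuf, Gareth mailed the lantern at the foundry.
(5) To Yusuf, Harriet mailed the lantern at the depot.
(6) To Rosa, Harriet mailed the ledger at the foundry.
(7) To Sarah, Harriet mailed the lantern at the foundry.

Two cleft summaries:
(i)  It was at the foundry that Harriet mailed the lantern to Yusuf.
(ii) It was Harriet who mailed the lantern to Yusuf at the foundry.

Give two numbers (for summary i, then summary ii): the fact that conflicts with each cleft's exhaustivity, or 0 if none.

5, 4

Summary (i) focuses "at the foundry" (the setting); background Harriet as agent and the lantern as thing and Yusuf as recipient. Fact (5) matches that background with setting = at the depot — refutes (i).
Summary (ii) focuses "Harriet" (the agent); background the lantern as thing and Yusuf as recipient and at the foundry as setting. Fact (4) matches that background with agent = Gareth — refutes (ii).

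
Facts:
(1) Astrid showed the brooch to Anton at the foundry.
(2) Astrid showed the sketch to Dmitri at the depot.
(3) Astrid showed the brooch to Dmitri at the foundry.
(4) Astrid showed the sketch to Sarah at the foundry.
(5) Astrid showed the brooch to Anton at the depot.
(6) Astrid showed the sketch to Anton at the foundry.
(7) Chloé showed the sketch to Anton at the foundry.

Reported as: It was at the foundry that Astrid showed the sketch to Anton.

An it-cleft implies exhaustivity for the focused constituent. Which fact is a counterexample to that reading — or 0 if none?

Focus of the cleft: "at the foundry" (the setting). Presupposed background: Astrid as agent and the sketch as thing and Anton as recipient.
The exhaustive reading says no other setting fits that background.
Every other fact differs from the presupposition on some backgrounded slot, so none challenges the exhaustivity.

0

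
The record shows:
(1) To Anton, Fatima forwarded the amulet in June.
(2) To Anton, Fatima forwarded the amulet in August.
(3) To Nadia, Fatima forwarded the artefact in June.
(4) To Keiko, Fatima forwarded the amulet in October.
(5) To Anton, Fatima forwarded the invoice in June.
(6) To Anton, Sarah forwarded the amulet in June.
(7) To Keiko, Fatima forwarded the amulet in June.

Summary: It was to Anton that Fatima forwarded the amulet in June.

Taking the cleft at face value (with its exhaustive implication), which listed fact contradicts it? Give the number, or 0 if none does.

7

Focus of the cleft: "Anton" (the recipient). Presupposed background: same agent, thing, setting (Fatima / the amulet / in June).
The exhaustive reading says no other recipient fits that background.
But fact (7) also has same agent, thing, setting (Fatima / the amulet / in June), with recipient = Keiko — so the exhaustive reading fails.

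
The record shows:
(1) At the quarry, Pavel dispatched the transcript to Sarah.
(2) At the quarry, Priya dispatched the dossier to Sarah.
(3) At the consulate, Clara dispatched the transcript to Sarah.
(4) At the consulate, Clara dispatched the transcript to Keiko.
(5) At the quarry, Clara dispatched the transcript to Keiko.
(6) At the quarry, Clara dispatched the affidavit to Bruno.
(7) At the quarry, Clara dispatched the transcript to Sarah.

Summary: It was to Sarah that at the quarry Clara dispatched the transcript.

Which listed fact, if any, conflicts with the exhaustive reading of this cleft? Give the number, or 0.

The cleft puts "Sarah" in focus and presupposes the open proposition with Clara as agent and the transcript as thing and at the quarry as setting.
Exhaustivity: Sarah is the only recipient satisfying that background.
But fact (5) also has Clara as agent and the transcript as thing and at the quarry as setting, with recipient = Keiko — so the exhaustive reading fails.

5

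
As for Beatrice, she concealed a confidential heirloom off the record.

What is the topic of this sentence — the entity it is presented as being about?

The construction explicitly marks "Beatrice" as what the sentence is about — the topic.
The remainder of the clause is the comment (what is said about the topic).

Beatrice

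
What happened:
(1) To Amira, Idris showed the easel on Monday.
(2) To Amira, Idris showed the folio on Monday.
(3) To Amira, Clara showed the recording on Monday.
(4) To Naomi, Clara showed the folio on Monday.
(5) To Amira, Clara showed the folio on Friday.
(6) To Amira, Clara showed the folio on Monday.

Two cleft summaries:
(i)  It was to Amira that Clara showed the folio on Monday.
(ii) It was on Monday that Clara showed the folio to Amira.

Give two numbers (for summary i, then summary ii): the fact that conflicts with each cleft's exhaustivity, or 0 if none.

4, 5

Summary (i) focuses "Amira" (the recipient); background agent = Clara, thing = the folio, setting = on Monday. Fact (4) matches that background with recipient = Naomi — refutes (i).
Summary (ii) focuses "on Monday" (the setting); background agent = Clara, thing = the folio, recipient = Amira. Fact (5) matches that background with setting = on Friday — refutes (ii).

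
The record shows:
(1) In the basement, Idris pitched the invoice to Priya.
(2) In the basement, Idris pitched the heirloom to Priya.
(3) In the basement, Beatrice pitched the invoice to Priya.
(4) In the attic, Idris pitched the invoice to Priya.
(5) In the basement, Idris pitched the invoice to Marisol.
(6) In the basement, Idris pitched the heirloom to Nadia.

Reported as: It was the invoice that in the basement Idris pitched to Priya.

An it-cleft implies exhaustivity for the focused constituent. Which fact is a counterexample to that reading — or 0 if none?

Focus of the cleft: "the invoice" (the thing). Presupposed background: same agent, recipient, setting (Idris / Priya / in the basement).
Exhaustivity: the invoice is the only thing satisfying that background.
But fact (2) also has same agent, recipient, setting (Idris / Priya / in the basement), with thing = the heirloom — so the exhaustive reading fails.

2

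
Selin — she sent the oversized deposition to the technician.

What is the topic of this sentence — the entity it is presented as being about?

The construction explicitly marks "Selin" as what the sentence is about — the topic.
The remainder of the clause is the comment (what is said about the topic).

Selin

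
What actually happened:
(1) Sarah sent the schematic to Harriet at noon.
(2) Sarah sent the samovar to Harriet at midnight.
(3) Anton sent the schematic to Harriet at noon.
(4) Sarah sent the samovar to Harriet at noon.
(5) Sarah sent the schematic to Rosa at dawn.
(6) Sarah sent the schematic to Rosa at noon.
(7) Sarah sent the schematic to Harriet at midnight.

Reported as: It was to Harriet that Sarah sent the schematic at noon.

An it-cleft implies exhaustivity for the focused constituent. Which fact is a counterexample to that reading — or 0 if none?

6

Focus of the cleft: "Harriet" (the recipient). Presupposed background: Sarah as agent and the schematic as thing and at noon as setting.
Exhaustivity: Harriet is the only recipient satisfying that background.
But fact (6) also has Sarah as agent and the schematic as thing and at noon as setting, with recipient = Rosa — so the exhaustive reading fails.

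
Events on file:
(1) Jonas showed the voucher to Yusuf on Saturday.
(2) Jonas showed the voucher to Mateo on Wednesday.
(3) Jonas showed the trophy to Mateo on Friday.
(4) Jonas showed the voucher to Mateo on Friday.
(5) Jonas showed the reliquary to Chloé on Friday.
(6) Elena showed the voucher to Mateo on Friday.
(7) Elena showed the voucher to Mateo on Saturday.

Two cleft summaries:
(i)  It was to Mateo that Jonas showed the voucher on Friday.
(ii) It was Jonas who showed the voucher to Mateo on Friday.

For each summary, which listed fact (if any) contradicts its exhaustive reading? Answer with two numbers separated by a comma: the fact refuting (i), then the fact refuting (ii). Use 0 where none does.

Summary (i) focuses "Mateo" (the recipient); background Jonas as agent and the voucher as thing and on Friday as setting. No fact matches that background with a different recipient, so 0.
Summary (ii) focuses "Jonas" (the agent); background the voucher as thing and Mateo as recipient and on Friday as setting. Fact (6) matches that background with agent = Elena — refutes (ii).

0, 6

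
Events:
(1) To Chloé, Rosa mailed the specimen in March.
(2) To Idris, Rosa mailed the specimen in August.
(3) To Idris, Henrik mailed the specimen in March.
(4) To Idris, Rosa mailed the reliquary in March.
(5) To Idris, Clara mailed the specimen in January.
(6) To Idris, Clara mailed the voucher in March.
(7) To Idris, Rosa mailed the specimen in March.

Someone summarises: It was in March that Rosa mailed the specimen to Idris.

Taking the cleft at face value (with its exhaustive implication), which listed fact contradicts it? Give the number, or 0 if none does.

2

The cleft puts "in March" in focus and presupposes the open proposition with same agent, thing, recipient (Rosa / the specimen / Idris).
Exhaustivity: in March is the only setting satisfying that background.
Fact (2) shares the background but with setting = in August; exhaustivity is violated.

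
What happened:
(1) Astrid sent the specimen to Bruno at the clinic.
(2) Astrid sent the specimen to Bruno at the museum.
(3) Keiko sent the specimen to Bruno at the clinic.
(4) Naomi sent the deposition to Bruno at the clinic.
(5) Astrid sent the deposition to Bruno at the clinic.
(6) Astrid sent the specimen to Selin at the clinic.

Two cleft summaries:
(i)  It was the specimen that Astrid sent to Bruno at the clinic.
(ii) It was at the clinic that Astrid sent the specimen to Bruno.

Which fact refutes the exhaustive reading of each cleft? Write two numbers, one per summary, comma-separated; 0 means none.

5, 2

(i): focus "the specimen". Looking for agent = Astrid, recipient = Bruno, setting = at the clinic with some other thing — fact (5) has the deposition there. Refuted.
(ii): focus "at the clinic". Looking for agent = Astrid, thing = the specimen, recipient = Bruno with some other setting — fact (2) has at the museum there. Refuted.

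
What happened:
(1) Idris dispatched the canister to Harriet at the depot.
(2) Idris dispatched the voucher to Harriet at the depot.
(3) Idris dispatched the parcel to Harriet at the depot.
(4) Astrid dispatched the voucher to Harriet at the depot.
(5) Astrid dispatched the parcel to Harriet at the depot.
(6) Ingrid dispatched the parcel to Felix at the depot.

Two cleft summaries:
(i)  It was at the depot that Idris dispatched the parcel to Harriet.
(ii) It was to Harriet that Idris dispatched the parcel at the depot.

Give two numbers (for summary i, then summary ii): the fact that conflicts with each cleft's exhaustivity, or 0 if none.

0, 0

(i): focus "at the depot". No fact shares agent = Idris, thing = the parcel, recipient = Harriet with a different setting. 0.
(ii): focus "Harriet". No fact shares agent = Idris, thing = the parcel, setting = at the depot with a different recipient. 0.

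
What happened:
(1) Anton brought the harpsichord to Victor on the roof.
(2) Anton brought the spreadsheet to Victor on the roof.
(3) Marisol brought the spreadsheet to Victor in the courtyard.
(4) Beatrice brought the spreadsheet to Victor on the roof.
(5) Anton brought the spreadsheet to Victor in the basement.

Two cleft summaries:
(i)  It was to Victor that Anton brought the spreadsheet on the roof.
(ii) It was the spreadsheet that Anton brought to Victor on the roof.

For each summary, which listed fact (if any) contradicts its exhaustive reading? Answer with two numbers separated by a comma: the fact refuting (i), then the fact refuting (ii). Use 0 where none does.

0, 1

(i): focus "Victor". No fact shares agent = Anton, thing = the spreadsheet, setting = on the roof with a different recipient. 0.
(ii): focus "the spreadsheet". Looking for agent = Anton, recipient = Victor, setting = on the roof with some other thing — fact (1) has the harpsichord there. Refuted.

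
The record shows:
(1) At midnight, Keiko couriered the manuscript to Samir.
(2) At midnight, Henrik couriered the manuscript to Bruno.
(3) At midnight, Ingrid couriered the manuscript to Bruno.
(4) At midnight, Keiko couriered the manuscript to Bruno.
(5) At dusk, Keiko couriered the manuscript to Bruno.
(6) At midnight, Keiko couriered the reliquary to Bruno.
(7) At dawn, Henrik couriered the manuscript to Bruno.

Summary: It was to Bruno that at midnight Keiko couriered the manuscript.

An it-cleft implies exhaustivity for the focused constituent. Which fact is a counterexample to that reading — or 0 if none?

1

The cleft puts "Bruno" in focus and presupposes the open proposition with Keiko as agent and the manuscript as thing and at midnight as setting.
The exhaustive reading says no other recipient fits that background.
Fact (1) shares the background but with recipient = Samir; exhaustivity is violated.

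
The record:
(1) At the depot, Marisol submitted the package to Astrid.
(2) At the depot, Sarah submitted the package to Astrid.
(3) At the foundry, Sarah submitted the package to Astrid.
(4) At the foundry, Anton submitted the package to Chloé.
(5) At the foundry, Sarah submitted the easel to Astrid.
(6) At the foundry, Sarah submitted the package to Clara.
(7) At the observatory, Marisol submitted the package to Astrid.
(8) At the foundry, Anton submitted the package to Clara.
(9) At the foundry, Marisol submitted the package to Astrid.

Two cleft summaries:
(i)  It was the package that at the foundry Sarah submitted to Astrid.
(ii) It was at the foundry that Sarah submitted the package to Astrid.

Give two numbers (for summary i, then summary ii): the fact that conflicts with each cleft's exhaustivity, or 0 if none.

5, 2

(i): focus "the package". Looking for Sarah as agent and Astrid as recipient and at the foundry as setting with some other thing — fact (5) has the easel there. Refuted.
(ii): focus "at the foundry". Looking for Sarah as agent and the package as thing and Astrid as recipient with some other setting — fact (2) has at the depot there. Refuted.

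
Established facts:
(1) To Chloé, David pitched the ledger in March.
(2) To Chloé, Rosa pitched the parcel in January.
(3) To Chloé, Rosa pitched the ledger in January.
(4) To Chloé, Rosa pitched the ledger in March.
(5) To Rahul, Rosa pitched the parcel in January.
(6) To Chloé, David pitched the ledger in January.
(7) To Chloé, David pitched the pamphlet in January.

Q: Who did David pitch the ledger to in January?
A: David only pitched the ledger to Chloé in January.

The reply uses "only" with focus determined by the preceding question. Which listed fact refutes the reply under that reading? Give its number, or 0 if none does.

The question "Who did ... to ...?" targets the recipient, so in the reply the focus falls on "Chloé".
"Only" then excludes alternative recipients while the background — David as agent and the ledger as thing and in January as setting — is held fixed.
No listed fact shares that background with another recipient. Nothing contradicts the reply.
(Fact (1) would refute a reading with focus on the setting — but that is not what the question asks.)

0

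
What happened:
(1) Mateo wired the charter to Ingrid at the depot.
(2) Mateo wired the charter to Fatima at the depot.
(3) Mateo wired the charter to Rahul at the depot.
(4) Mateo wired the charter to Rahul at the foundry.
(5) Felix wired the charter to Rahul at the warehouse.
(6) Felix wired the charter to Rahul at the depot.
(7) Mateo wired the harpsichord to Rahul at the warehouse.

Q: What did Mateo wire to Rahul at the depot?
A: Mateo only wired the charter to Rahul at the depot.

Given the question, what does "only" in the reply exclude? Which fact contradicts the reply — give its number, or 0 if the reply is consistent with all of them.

0

Answering "What did ...?" puts focus on the thing — here, "the charter".
"Only" then excludes alternative things while the background — same agent, recipient, setting (Mateo / Rahul / at the depot) — is held fixed.
No listed fact shares that background with another thing. Nothing contradicts the reply.
(Fact (1) would refute a reading with focus on the recipient — but that is not what the question asks.)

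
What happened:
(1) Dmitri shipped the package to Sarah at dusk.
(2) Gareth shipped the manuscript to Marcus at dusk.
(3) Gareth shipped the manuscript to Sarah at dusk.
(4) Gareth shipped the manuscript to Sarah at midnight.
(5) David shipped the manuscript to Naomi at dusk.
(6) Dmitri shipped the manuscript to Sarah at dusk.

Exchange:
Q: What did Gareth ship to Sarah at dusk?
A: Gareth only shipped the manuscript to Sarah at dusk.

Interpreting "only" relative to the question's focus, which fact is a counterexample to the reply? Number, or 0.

The question "What did ...?" targets the thing, so in the reply the focus falls on "the manuscript".
"Only" then excludes alternative things while the background — same agent, recipient, setting (Gareth / Sarah / at dusk) — is held fixed.
No fact keeps same agent, recipient, setting (Gareth / Sarah / at dusk) while changing the thing; every other fact differs on something backgrounded. The reply stands.
(Fact (2) would refute a reading with focus on the recipient — but that is not what the question asks.)

0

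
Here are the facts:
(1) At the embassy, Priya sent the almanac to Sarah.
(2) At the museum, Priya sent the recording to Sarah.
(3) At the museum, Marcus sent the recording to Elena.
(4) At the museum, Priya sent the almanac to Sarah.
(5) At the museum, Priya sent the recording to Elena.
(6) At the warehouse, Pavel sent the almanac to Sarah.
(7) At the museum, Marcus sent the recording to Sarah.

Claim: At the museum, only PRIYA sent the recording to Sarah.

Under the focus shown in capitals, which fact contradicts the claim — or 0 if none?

Focus (in capitals) is "Priya" — the agent. "Only" excludes alternative agents while holding fixed same thing, recipient, setting (the recording / Sarah / at the museum).
Fact (7) shares the background but differs in agent (Marcus) — a counterexample.

7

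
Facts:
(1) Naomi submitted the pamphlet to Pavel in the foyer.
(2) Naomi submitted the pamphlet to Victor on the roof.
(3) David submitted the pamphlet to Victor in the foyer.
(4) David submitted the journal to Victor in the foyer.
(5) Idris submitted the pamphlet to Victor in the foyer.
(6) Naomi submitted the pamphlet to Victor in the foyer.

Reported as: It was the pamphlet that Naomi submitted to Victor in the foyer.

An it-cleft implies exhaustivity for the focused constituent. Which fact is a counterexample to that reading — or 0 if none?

Focus of the cleft: "the pamphlet" (the thing). Presupposed background: same agent, recipient, setting (Naomi / Victor / in the foyer).
Exhaustivity: the pamphlet is the only thing satisfying that background.
Every other fact differs from the presupposition on some backgrounded slot, so none challenges the exhaustivity.

0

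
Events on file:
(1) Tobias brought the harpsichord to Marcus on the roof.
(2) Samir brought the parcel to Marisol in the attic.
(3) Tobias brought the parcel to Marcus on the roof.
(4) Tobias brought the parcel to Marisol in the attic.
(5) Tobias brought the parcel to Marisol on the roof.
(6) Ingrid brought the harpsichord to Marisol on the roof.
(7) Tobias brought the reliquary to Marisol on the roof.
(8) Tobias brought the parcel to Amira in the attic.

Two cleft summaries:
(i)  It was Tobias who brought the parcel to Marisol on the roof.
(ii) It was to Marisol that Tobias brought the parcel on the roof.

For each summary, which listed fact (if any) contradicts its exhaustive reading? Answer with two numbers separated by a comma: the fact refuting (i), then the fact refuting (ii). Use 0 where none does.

(i): focus "Tobias". No fact shares same thing, recipient, setting (the parcel / Marisol / on the roof) with a different agent. 0.
(ii): focus "Marisol". Looking for same agent, thing, setting (Tobias / the parcel / on the roof) with some other recipient — fact (3) has Marcus there. Refuted.

0, 3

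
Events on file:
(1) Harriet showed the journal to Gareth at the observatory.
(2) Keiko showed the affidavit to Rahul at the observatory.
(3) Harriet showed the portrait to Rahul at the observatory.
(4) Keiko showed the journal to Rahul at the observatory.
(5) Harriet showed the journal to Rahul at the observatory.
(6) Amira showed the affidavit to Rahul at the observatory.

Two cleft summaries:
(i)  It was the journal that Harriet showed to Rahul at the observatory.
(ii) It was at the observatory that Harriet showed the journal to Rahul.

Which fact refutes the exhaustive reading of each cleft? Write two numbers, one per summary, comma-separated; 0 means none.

3, 0

(i): focus "the journal". Looking for agent = Harriet, recipient = Rahul, setting = at the observatory with some other thing — fact (3) has the portrait there. Refuted.
(ii): focus "at the observatory". No fact shares agent = Harriet, thing = the journal, recipient = Rahul with a different setting. 0.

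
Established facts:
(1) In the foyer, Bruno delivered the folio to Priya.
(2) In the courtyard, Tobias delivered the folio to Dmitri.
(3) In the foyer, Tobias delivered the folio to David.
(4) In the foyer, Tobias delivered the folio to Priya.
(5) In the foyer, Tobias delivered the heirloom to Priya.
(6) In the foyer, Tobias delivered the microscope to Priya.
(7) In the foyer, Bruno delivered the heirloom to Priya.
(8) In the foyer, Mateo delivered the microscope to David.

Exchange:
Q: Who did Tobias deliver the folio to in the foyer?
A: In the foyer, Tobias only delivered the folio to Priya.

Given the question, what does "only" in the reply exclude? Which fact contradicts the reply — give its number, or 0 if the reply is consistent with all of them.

3

Answering "Who did ... to ...?" puts focus on the recipient — here, "Priya".
"Only" then excludes alternative recipients while the background — same agent, thing, setting (Tobias / the folio / in the foyer) — is held fixed.
Fact (3) keeps same agent, thing, setting (Tobias / the folio / in the foyer) but has recipient = David; that refutes the reply.
(Fact (5) would refute a reading with focus on the thing — but that is not what the question asks.)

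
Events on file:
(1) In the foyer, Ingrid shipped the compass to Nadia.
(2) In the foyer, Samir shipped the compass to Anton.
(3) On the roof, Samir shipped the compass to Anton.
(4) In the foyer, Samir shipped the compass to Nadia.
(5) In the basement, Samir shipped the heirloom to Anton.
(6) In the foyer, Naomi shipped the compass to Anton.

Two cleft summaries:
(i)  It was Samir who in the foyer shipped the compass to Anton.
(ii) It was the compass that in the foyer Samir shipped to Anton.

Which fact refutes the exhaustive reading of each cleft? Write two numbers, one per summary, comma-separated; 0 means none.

6, 0

(i): focus "Samir". Looking for the compass as thing and Anton as recipient and in the foyer as setting with some other agent — fact (6) has Naomi there. Refuted.
(ii): focus "the compass". No fact shares Samir as agent and Anton as recipient and in the foyer as setting with a different thing. 0.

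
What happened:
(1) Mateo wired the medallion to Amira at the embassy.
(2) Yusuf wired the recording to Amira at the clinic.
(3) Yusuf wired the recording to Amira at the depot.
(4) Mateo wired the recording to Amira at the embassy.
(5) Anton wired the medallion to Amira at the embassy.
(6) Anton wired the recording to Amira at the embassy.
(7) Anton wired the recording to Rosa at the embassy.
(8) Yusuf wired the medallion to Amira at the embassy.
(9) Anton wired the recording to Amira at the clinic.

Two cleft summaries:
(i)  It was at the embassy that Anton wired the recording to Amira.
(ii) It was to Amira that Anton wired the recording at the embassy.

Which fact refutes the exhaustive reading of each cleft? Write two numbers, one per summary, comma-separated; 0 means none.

Summary (i) focuses "at the embassy" (the setting); background same agent, thing, recipient (Anton / the recording / Amira). Fact (9) matches that background with setting = at the clinic — refutes (i).
Summary (ii) focuses "Amira" (the recipient); background same agent, thing, setting (Anton / the recording / at the embassy). Fact (7) matches that background with recipient = Rosa — refutes (ii).

9, 7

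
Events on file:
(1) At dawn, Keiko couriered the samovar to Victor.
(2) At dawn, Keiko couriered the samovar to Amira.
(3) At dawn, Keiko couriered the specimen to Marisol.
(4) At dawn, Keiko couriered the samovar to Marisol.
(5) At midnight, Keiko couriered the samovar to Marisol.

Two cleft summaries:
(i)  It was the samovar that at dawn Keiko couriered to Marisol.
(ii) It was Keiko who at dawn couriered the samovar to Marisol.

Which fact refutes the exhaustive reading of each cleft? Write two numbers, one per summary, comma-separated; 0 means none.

3, 0

Summary (i) focuses "the samovar" (the thing); background Keiko as agent and Marisol as recipient and at dawn as setting. Fact (3) matches that background with thing = the specimen — refutes (i).
Summary (ii) focuses "Keiko" (the agent); background the samovar as thing and Marisol as recipient and at dawn as setting. No fact matches that background with a different agent, so 0.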